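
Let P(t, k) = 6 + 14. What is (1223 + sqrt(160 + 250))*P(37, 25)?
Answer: 24460 + 20*sqrt(410) ≈ 24865.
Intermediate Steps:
P(t, k) = 20
(1223 + sqrt(160 + 250))*P(37, 25) = (1223 + sqrt(160 + 250))*20 = (1223 + sqrt(410))*20 = 24460 + 20*sqrt(410)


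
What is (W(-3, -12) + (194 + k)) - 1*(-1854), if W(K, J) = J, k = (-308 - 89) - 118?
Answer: 1521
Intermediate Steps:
k = -515 (k = -397 - 118 = -515)
(W(-3, -12) + (194 + k)) - 1*(-1854) = (-12 + (194 - 515)) - 1*(-1854) = (-12 - 321) + 1854 = -333 + 1854 = 1521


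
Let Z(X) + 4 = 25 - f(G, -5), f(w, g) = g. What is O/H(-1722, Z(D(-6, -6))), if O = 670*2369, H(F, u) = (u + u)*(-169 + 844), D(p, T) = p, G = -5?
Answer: 158723/3510 ≈ 45.220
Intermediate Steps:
Z(X) = 26 (Z(X) = -4 + (25 - 1*(-5)) = -4 + (25 + 5) = -4 + 30 = 26)
H(F, u) = 1350*u (H(F, u) = (2*u)*675 = 1350*u)
O = 1587230
O/H(-1722, Z(D(-6, -6))) = 1587230/((1350*26)) = 1587230/35100 = 1587230*(1/35100) = 158723/3510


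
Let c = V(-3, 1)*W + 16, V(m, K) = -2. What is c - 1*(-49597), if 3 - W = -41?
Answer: 49525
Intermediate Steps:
W = 44 (W = 3 - 1*(-41) = 3 + 41 = 44)
c = -72 (c = -2*44 + 16 = -88 + 16 = -72)
c - 1*(-49597) = -72 - 1*(-49597) = -72 + 49597 = 49525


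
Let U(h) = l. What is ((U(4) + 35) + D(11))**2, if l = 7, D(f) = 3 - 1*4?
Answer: 1681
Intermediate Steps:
D(f) = -1 (D(f) = 3 - 4 = -1)
U(h) = 7
((U(4) + 35) + D(11))**2 = ((7 + 35) - 1)**2 = (42 - 1)**2 = 41**2 = 1681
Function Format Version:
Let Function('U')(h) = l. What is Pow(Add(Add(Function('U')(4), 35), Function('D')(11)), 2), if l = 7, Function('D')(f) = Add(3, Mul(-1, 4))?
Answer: 1681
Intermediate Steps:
Function('D')(f) = -1 (Function('D')(f) = Add(3, -4) = -1)
Function('U')(h) = 7
Pow(Add(Add(Function('U')(4), 35), Function('D')(11)), 2) = Pow(Add(Add(7, 35), -1), 2) = Pow(Add(42, -1), 2) = Pow(41, 2) = 1681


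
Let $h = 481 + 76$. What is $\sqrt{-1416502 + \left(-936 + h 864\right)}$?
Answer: $i \sqrt{936190} \approx 967.57 i$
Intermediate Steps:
$h = 557$
$\sqrt{-1416502 + \left(-936 + h 864\right)} = \sqrt{-1416502 + \left(-936 + 557 \cdot 864\right)} = \sqrt{-1416502 + \left(-936 + 481248\right)} = \sqrt{-1416502 + 480312} = \sqrt{-936190} = i \sqrt{936190}$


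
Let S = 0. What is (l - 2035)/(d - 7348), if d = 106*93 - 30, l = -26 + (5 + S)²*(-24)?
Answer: -2661/2480 ≈ -1.0730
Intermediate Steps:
l = -626 (l = -26 + (5 + 0)²*(-24) = -26 + 5²*(-24) = -26 + 25*(-24) = -26 - 600 = -626)
d = 9828 (d = 9858 - 30 = 9828)
(l - 2035)/(d - 7348) = (-626 - 2035)/(9828 - 7348) = -2661/2480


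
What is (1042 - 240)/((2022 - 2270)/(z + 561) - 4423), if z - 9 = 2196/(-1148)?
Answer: -130758882/721201519 ≈ -0.18131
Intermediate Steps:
z = 2034/287 (z = 9 + 2196/(-1148) = 9 + 2196*(-1/1148) = 9 - 549/287 = 2034/287 ≈ 7.0871)
(1042 - 240)/((2022 - 2270)/(z + 561) - 4423) = (1042 - 240)/((2022 - 2270)/(2034/287 + 561) - 4423) = 802/(-248/163041/287 - 4423) = 802/(-248*287/163041 - 4423) = 802/(-71176/163041 - 4423) = 802/(-721201519/163041) = 802*(-163041/721201519) = -130758882/721201519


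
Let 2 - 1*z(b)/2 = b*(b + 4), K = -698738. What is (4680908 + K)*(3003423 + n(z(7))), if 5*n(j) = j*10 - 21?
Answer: 11958929591796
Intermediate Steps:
z(b) = 4 - 2*b*(4 + b) (z(b) = 4 - 2*b*(b + 4) = 4 - 2*b*(4 + b))
n(j) = -21/5 + 2*j (n(j) = (j*10 - 21)/5 = (10*j - 21)/5 = (-21 + 10*j)/5 = -21/5 + 2*j)
(4680908 + K)*(3003423 + n(z(7))) = (4680908 - 698738)*(3003423 + (-21/5 + 2*(4 - 8*7 - 2*7²))) = 3982170*(3003423 + (-21/5 + 2*(4 - 56 - 2*49))) = 3982170*(3003423 + (-21/5 + 2*(4 - 56 - 98))) = 3982170*(3003423 + (-21/5 + 2*(-150))) = 3982170*(3003423 + (-21/5 - 300)) = 3982170*(3003423 - 1521/5) = 3982170*(15015594/5) = 11958929591796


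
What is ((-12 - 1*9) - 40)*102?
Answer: -6222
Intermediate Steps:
((-12 - 1*9) - 40)*102 = ((-12 - 9) - 40)*102 = (-21 - 40)*102 = -61*102 = -6222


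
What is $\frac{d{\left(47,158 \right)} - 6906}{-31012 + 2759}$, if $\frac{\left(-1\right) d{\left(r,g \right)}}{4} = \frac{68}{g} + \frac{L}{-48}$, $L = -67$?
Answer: $\frac{6553813}{26783844} \approx 0.24469$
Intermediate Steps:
$d{\left(r,g \right)} = - \frac{67}{12} - \frac{272}{g}$ ($d{\left(r,g \right)} = - 4 \left(\frac{68}{g} - \frac{67}{-48}\right) = - 4 \left(\frac{68}{g} - - \frac{67}{48}\right) = - 4 \left(\frac{68}{g} + \frac{67}{48}\right) = - 4 \left(\frac{67}{48} + \frac{68}{g}\right) = - \frac{67}{12} - \frac{272}{g}$)
$\frac{d{\left(47,158 \right)} - 6906}{-31012 + 2759} = \frac{\left(- \frac{67}{12} - \frac{272}{158}\right) - 6906}{-31012 + 2759} = \frac{\left(- \frac{67}{12} - \frac{136}{79}\right) - 6906}{-28253} = \left(\left(- \frac{67}{12} - \frac{136}{79}\right) - 6906\right) \left(- \frac{1}{28253}\right) = \left(- \frac{6925}{948} - 6906\right) \left(- \frac{1}{28253}\right) = \left(- \frac{6553813}{948}\right) \left(- \frac{1}{28253}\right) = \frac{6553813}{26783844}$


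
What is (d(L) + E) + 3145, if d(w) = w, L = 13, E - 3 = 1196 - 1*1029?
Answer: 3328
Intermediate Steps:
E = 170 (E = 3 + (1196 - 1*1029) = 3 + (1196 - 1029) = 3 + 167 = 170)
(d(L) + E) + 3145 = (13 + 170) + 3145 = 183 + 3145 = 3328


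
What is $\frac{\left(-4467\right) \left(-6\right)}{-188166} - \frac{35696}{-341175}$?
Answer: $- \frac{404566469}{10699589175} \approx -0.037811$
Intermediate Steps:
$\frac{\left(-4467\right) \left(-6\right)}{-188166} - \frac{35696}{-341175} = 26802 \left(- \frac{1}{188166}\right) - - \frac{35696}{341175} = - \frac{4467}{31361} + \frac{35696}{341175} = - \frac{404566469}{10699589175}$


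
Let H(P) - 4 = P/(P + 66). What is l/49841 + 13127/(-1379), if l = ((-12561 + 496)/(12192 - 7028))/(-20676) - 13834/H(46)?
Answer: -3833270312605385/400042987295952 ≈ -9.5822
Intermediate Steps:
H(P) = 4 + P/(66 + P) (H(P) = 4 + P/(P + 66) = 4 + P/(66 + P))
l = -82715812444201/26372403408 (l = ((-12561 + 496)/(12192 - 7028))/(-20676) - 13834*(66 + 46)/(264 + 5*46) = -12065/5164*(-1/20676) - 13834*112/(264 + 230) = -12065*1/5164*(-1/20676) - 13834/((1/112)*494) = -12065/5164*(-1/20676) - 13834/247/56 = 12065/106770864 - 13834*56/247 = 12065/106770864 - 774704/247 = -82715812444201/26372403408 ≈ -3136.5)
l/49841 + 13127/(-1379) = -82715812444201/26372403408/49841 + 13127/(-1379) = -82715812444201/26372403408*1/49841 + 13127*(-1/1379) = -3596339671487/57148998185136 - 13127/1379 = -3833270312605385/400042987295952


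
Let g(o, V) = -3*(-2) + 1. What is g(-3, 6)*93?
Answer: 651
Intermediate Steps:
g(o, V) = 7 (g(o, V) = 6 + 1 = 7)
g(-3, 6)*93 = 7*93 = 651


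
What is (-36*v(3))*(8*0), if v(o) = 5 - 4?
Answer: 0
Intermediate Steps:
v(o) = 1
(-36*v(3))*(8*0) = (-36*1)*(8*0) = -36*0 = 0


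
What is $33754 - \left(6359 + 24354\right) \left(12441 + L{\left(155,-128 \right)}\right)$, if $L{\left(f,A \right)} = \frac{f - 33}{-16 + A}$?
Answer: $- \frac{27506927395}{72} \approx -3.8204 \cdot 10^{8}$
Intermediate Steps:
$L{\left(f,A \right)} = \frac{-33 + f}{-16 + A}$
$33754 - \left(6359 + 24354\right) \left(12441 + L{\left(155,-128 \right)}\right) = 33754 - \left(6359 + 24354\right) \left(12441 + \frac{-33 + 155}{-16 - 128}\right) = 33754 - 30713 \left(12441 + \frac{1}{-144} \cdot 122\right) = 33754 - 30713 \left(12441 - \frac{61}{72}\right) = 33754 - 30713 \cdot \frac{895691}{72} = 33754 - \frac{27509357683}{72} = - \frac{27506927395}{72}$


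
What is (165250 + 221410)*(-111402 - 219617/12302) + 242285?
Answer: -264993431474895/6151 ≈ -4.3081e+10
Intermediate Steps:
(165250 + 221410)*(-111402 - 219617/12302) + 242285 = 386660*(-111402 - 219617*1/12302) + 242285 = 386660*(-111402 - 219617/12302) + 242285 = 386660*(-1370687021/12302) + 242285 = -264994921769930/6151 + 242285 = -264993431474895/6151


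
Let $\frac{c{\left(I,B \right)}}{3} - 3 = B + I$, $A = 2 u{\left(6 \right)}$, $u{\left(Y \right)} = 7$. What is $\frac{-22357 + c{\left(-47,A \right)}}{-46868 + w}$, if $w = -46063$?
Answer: $\frac{22447}{92931} \approx 0.24154$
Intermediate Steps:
$A = 14$ ($A = 2 \cdot 7 = 14$)
$c{\left(I,B \right)} = 9 + 3 B + 3 I$ ($c{\left(I,B \right)} = 9 + 3 \left(B + I\right) = 9 + \left(3 B + 3 I\right) = 9 + 3 B + 3 I$)
$\frac{-22357 + c{\left(-47,A \right)}}{-46868 + w} = \frac{-22357 + \left(9 + 3 \cdot 14 + 3 \left(-47\right)\right)}{-46868 - 46063} = \frac{-22357 + \left(9 + 42 - 141\right)}{-92931} = \left(-22357 - 90\right) \left(- \frac{1}{92931}\right) = \left(-22447\right) \left(- \frac{1}{92931}\right) = \frac{22447}{92931}$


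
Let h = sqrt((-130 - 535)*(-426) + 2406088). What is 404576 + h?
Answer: 404576 + sqrt(2689378) ≈ 4.0622e+5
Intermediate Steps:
h = sqrt(2689378) (h = sqrt(-665*(-426) + 2406088) = sqrt(283290 + 2406088) = sqrt(2689378) ≈ 1639.9)
404576 + h = 404576 + sqrt(2689378)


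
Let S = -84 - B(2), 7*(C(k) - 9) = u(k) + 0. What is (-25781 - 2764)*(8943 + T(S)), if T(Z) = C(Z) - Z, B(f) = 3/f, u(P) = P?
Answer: -1803387465/7 ≈ -2.5763e+8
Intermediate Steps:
C(k) = 9 + k/7 (C(k) = 9 + (k + 0)/7 = 9 + k/7)
S = -171/2 (S = -84 - 3/2 = -171/2 ≈ -85.500)
T(Z) = 9 - 6*Z/7 (T(Z) = (9 + Z/7) - Z = 9 - 6*Z/7)
(-25781 - 2764)*(8943 + T(S)) = (-25781 - 2764)*(8943 + (9 - 6/7*(-171/2))) = -28545*(8943 + (9 + 513/7)) = -28545*(8943 + 576/7) = -28545*63177/7 = -1803387465/7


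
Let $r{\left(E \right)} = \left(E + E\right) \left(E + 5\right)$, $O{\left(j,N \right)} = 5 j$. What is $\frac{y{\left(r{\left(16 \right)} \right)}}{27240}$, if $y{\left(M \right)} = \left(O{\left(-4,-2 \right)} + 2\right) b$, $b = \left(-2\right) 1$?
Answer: $\frac{3}{2270} \approx 0.0013216$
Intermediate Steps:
$b = -2$
$r{\left(E \right)} = 2 E \left(5 + E\right)$
$y{\left(M \right)} = 36$ ($y{\left(M \right)} = \left(5 \left(-4\right) + 2\right) \left(-2\right) = \left(-20 + 2\right) \left(-2\right) = \left(-18\right) \left(-2\right) = 36$)
$\frac{y{\left(r{\left(16 \right)} \right)}}{27240} = \frac{36}{27240} = 36 \cdot \frac{1}{27240} = \frac{3}{2270}$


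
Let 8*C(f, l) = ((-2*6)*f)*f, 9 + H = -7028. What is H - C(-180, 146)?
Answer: 41563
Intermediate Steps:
H = -7037 (H = -9 - 7028 = -7037)
C(f, l) = -3*f²/2 (C(f, l) = (((-2*6)*f)*f)/8 = ((-12*f)*f)/8 = (-12*f²)/8 = -3*f²/2)
H - C(-180, 146) = -7037 - (-3)*(-180)²/2 = -7037 - (-3)*32400/2 = -7037 - 1*(-48600) = -7037 + 48600 = 41563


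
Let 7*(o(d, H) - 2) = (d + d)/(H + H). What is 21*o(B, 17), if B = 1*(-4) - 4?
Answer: 690/17 ≈ 40.588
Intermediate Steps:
B = -8 (B = -4 - 4 = -8)
o(d, H) = 2 + d/(7*H) (o(d, H) = 2 + ((d + d)/(H + H))/7 = 2 + ((2*d)/((2*H)))/7 = 2 + ((2*d)*(1/(2*H)))/7 = 2 + (d/H)/7 = 2 + d/(7*H))
21*o(B, 17) = 21*(2 + (⅐)*(-8)/17) = 21*(2 + (⅐)*(-8)*(1/17)) = 21*(2 - 8/119) = 21*(230/119) = 690/17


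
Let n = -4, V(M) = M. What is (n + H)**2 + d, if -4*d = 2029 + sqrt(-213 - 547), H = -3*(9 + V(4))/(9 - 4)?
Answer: -36801/100 - I*sqrt(190)/2 ≈ -368.01 - 6.892*I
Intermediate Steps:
H = -39/5 (H = -3*(9 + 4)/(9 - 4) = -39/5 ≈ -7.8000)
d = -2029/4 - I*sqrt(190)/2 (d = -(2029 + sqrt(-213 - 547))/4 = -(2029 + sqrt(-760))/4 = -(2029 + 2*I*sqrt(190))/4 = -2029/4 - I*sqrt(190)/2 ≈ -507.25 - 6.892*I)
(n + H)**2 + d = (-4 - 39/5)**2 + (-2029/4 - I*sqrt(190)/2) = (-59/5)**2 + (-2029/4 - I*sqrt(190)/2) = 3481/25 + (-2029/4 - I*sqrt(190)/2) = -36801/100 - I*sqrt(190)/2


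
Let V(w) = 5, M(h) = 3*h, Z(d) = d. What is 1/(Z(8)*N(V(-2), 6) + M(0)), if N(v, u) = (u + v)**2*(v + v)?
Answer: 1/9680 ≈ 0.00010331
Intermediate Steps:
N(v, u) = 2*v*(u + v)**2 (N(v, u) = (u + v)**2*(2*v) = 2*v*(u + v)**2)
1/(Z(8)*N(V(-2), 6) + M(0)) = 1/(8*(2*5*(6 + 5)**2) + 3*0) = 1/(8*(2*5*11**2) + 0) = 1/(8*(2*5*121) + 0) = 1/(8*1210 + 0) = 1/(9680 + 0) = 1/9680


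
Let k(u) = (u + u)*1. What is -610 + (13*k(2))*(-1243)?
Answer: -65246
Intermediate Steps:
k(u) = 2*u (k(u) = (2*u)*1 = 2*u)
-610 + (13*k(2))*(-1243) = -610 + (13*(2*2))*(-1243) = -610 + (13*4)*(-1243) = -610 + 52*(-1243) = -610 - 64636 = -65246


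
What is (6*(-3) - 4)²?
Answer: 484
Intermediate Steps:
(6*(-3) - 4)² = (-18 - 4)² = (-22)² = 484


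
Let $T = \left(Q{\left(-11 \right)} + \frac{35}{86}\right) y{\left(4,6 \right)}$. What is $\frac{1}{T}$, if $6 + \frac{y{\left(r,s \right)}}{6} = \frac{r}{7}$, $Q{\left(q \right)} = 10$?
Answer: $- \frac{301}{102030} \approx -0.0029501$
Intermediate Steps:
$y{\left(r,s \right)} = -36 + \frac{6 r}{7}$ ($y{\left(r,s \right)} = -36 + 6 \frac{r}{7} = -36 + \frac{6 r}{7}$)
$T = - \frac{102030}{301}$ ($T = \left(10 + \frac{35}{86}\right) \left(-36 + \frac{6}{7} \cdot 4\right) = \left(10 + 35 \cdot \frac{1}{86}\right) \left(-36 + \frac{24}{7}\right) = \left(10 + \frac{35}{86}\right) \left(- \frac{228}{7}\right) = \frac{895}{86} \left(- \frac{228}{7}\right) = - \frac{102030}{301} \approx -338.97$)
$\frac{1}{T} = \frac{1}{- \frac{102030}{301}} = - \frac{301}{102030}$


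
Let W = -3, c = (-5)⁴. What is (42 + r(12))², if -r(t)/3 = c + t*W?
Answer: 2975625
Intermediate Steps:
c = 625
r(t) = -1875 + 9*t (r(t) = -3*(625 + t*(-3)) = -3*(625 - 3*t) = -1875 + 9*t)
(42 + r(12))² = (42 + (-1875 + 9*12))² = (42 + (-1875 + 108))² = (42 - 1767)² = (-1725)² = 2975625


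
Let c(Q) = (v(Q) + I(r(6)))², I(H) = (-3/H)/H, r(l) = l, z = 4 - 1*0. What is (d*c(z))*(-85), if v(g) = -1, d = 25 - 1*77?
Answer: 186745/36 ≈ 5187.4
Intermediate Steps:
z = 4 (z = 4 + 0 = 4)
d = -52 (d = 25 - 77 = -52)
I(H) = -3/H²
c(Q) = 169/144 (c(Q) = (-1 - 3/6²)² = (-1 - 3*1/36)² = (-1 - 1/12)² = (-13/12)² = 169/144)
(d*c(z))*(-85) = -52*169/144*(-85) = -2197/36*(-85) = 186745/36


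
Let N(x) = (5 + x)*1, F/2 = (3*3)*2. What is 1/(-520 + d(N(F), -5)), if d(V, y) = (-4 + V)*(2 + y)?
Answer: -1/631 ≈ -0.0015848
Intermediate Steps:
F = 36 (F = 2*((3*3)*2) = 2*(9*2) = 2*18 = 36)
N(x) = 5 + x
1/(-520 + d(N(F), -5)) = 1/(-520 + (-8 - 4*(-5) + 2*(5 + 36) + (5 + 36)*(-5))) = 1/(-520 + (-8 + 20 + 2*41 + 41*(-5))) = 1/(-520 + (-8 + 20 + 82 - 205)) = 1/(-520 - 111) = 1/(-631) = -1/631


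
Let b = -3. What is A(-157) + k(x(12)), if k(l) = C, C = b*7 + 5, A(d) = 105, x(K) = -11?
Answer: 89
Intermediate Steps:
C = -16 (C = -3*7 + 5 = -21 + 5 = -16)
k(l) = -16
A(-157) + k(x(12)) = 105 - 16 = 89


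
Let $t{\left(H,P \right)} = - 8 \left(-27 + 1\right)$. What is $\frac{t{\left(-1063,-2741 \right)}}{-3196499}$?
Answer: $- \frac{208}{3196499} \approx -6.5071 \cdot 10^{-5}$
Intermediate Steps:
$t{\left(H,P \right)} = 208$ ($t{\left(H,P \right)} = \left(-8\right) \left(-26\right) = 208$)
$\frac{t{\left(-1063,-2741 \right)}}{-3196499} = \frac{208}{-3196499} = 208 \left(- \frac{1}{3196499}\right) = - \frac{208}{3196499}$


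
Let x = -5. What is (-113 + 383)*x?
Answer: -1350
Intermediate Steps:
(-113 + 383)*x = (-113 + 383)*(-5) = 270*(-5) = -1350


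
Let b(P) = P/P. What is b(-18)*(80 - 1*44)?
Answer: 36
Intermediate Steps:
b(P) = 1
b(-18)*(80 - 1*44) = 1*(80 - 1*44) = 1*(80 - 44) = 1*36 = 36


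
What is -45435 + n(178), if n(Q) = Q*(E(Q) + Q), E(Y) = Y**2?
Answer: 5626001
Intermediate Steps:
n(Q) = Q*(Q + Q**2) (n(Q) = Q*(Q**2 + Q) = Q*(Q + Q**2))
-45435 + n(178) = -45435 + 178**2*(1 + 178) = -45435 + 31684*179 = -45435 + 5671436 = 5626001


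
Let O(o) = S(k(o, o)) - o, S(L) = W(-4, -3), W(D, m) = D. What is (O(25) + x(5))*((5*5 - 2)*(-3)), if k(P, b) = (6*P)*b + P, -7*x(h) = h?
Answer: 14352/7 ≈ 2050.3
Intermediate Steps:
x(h) = -h/7
k(P, b) = P + 6*P*b (k(P, b) = 6*P*b + P = P + 6*P*b)
S(L) = -4
O(o) = -4 - o
(O(25) + x(5))*((5*5 - 2)*(-3)) = ((-4 - 1*25) - ⅐*5)*((5*5 - 2)*(-3)) = ((-4 - 25) - 5/7)*((25 - 2)*(-3)) = (-29 - 5/7)*(23*(-3)) = -208/7*(-69) = 14352/7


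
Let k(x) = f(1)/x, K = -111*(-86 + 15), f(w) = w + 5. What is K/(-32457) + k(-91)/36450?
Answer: -1452282094/5981013675 ≈ -0.24282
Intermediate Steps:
f(w) = 5 + w
K = 7881 (K = -111*(-71) = 7881)
k(x) = 6/x (k(x) = (5 + 1)/x = 6/x)
K/(-32457) + k(-91)/36450 = 7881/(-32457) + (6/(-91))/36450 = 7881*(-1/32457) + (6*(-1/91))*(1/36450) = -2627/10819 - 6/91*1/36450 = -2627/10819 - 1/552825 = -1452282094/5981013675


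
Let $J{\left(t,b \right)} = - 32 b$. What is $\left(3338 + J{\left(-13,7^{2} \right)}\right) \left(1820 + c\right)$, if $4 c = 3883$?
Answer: $\frac{9879255}{2} \approx 4.9396 \cdot 10^{6}$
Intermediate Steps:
$c = \frac{3883}{4}$ ($c = \frac{1}{4} \cdot 3883 = \frac{3883}{4} \approx 970.75$)
$\left(3338 + J{\left(-13,7^{2} \right)}\right) \left(1820 + c\right) = \left(3338 - 32 \cdot 7^{2}\right) \left(1820 + \frac{3883}{4}\right) = \left(3338 - 1568\right) \frac{11163}{4} = 1770 \cdot \frac{11163}{4} = \frac{9879255}{2}$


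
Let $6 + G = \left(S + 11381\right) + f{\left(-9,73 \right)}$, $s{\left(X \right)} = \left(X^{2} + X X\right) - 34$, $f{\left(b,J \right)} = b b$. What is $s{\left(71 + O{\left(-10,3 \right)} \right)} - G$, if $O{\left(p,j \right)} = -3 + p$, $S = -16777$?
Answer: $12015$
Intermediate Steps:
$f{\left(b,J \right)} = b^{2}$
$s{\left(X \right)} = -34 + 2 X^{2}$ ($s{\left(X \right)} = \left(X^{2} + X^{2}\right) - 34 = 2 X^{2} - 34 = -34 + 2 X^{2}$)
$G = -5321$ ($G = -6 + \left(\left(-16777 + 11381\right) + \left(-9\right)^{2}\right) = -6 + \left(-5396 + 81\right) = -6 - 5315 = -5321$)
$s{\left(71 + O{\left(-10,3 \right)} \right)} - G = \left(-34 + 2 \left(71 - 13\right)^{2}\right) - -5321 = \left(-34 + 2 \left(71 - 13\right)^{2}\right) + 5321 = \left(-34 + 2 \cdot 58^{2}\right) + 5321 = \left(-34 + 2 \cdot 3364\right) + 5321 = \left(-34 + 6728\right) + 5321 = 6694 + 5321 = 12015$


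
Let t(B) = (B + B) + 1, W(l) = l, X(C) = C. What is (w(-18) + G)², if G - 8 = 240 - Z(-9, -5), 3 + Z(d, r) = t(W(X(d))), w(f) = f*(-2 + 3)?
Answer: 62500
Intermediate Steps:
w(f) = f (w(f) = f*1 = f)
t(B) = 1 + 2*B (t(B) = 2*B + 1 = 1 + 2*B)
Z(d, r) = -2 + 2*d (Z(d, r) = -3 + (1 + 2*d) = -2 + 2*d)
G = 268 (G = 8 + (240 - (-2 + 2*(-9))) = 8 + (240 - (-2 - 18)) = 8 + (240 - 1*(-20)) = 8 + (240 + 20) = 8 + 260 = 268)
(w(-18) + G)² = (-18 + 268)² = 250² = 62500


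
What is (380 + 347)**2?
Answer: 528529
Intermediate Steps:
(380 + 347)**2 = 727**2 = 528529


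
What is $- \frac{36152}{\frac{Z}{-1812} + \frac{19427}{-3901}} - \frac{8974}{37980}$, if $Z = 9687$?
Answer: $\frac{539162422836167}{154010400210} \approx 3500.8$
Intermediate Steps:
$- \frac{36152}{\frac{Z}{-1812} + \frac{19427}{-3901}} - \frac{8974}{37980} = - \frac{36152}{\frac{9687}{-1812} + \frac{19427}{-3901}} - \frac{8974}{37980} = - \frac{36152}{9687 \left(- \frac{1}{1812}\right) + 19427 \left(- \frac{1}{3901}\right)} - \frac{4487}{18990} = - \frac{36152}{- \frac{3229}{604} - \frac{19427}{3901}} - \frac{4487}{18990} = - \frac{36152}{- \frac{24330237}{2356204}} - \frac{4487}{18990} = \left(-36152\right) \left(- \frac{2356204}{24330237}\right) - \frac{4487}{18990} = \frac{85181487008}{24330237} - \frac{4487}{18990} = \frac{539162422836167}{154010400210}$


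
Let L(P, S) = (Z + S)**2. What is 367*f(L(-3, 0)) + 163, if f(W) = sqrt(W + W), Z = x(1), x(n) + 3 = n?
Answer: 163 + 734*sqrt(2) ≈ 1201.0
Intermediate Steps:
x(n) = -3 + n
Z = -2 (Z = -3 + 1 = -2)
L(P, S) = (-2 + S)**2
f(W) = sqrt(2)*sqrt(W) (f(W) = sqrt(2*W) = sqrt(2)*sqrt(W))
367*f(L(-3, 0)) + 163 = 367*(sqrt(2)*sqrt((-2 + 0)**2)) + 163 = 367*(sqrt(2)*sqrt((-2)**2)) + 163 = 367*(sqrt(2)*sqrt(4)) + 163 = 367*(sqrt(2)*2) + 163 = 367*(2*sqrt(2)) + 163 = 734*sqrt(2) + 163 = 163 + 734*sqrt(2)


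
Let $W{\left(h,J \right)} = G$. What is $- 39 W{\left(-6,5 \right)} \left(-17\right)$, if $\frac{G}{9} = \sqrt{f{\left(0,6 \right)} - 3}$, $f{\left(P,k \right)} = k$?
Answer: $5967 \sqrt{3} \approx 10335.0$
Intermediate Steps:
$G = 9 \sqrt{3}$ ($G = 9 \sqrt{6 - 3} = 9 \sqrt{3} \approx 15.588$)
$W{\left(h,J \right)} = 9 \sqrt{3}$
$- 39 W{\left(-6,5 \right)} \left(-17\right) = - 39 \cdot 9 \sqrt{3} \left(-17\right) = - 351 \sqrt{3} \left(-17\right) = 5967 \sqrt{3}$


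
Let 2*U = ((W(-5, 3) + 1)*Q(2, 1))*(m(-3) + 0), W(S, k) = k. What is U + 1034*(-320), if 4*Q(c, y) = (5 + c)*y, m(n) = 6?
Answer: -330859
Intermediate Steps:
Q(c, y) = y*(5 + c)/4 (Q(c, y) = ((5 + c)*y)/4 = (y*(5 + c))/4 = y*(5 + c)/4)
U = 21 (U = (((3 + 1)*((¼)*1*(5 + 2)))*(6 + 0))/2 = ((4*((¼)*1*7))*6)/2 = ((4*(7/4))*6)/2 = (7*6)/2 = (½)*42 = 21)
U + 1034*(-320) = 21 + 1034*(-320) = 21 - 330880 = -330859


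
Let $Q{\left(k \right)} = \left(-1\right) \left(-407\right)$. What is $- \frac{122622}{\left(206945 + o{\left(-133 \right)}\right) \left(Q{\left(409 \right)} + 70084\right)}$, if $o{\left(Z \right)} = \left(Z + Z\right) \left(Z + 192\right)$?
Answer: $- \frac{40874}{4493824747} \approx -9.0956 \cdot 10^{-6}$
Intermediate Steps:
$Q{\left(k \right)} = 407$
$o{\left(Z \right)} = 2 Z \left(192 + Z\right)$
$- \frac{122622}{\left(206945 + o{\left(-133 \right)}\right) \left(Q{\left(409 \right)} + 70084\right)} = - \frac{122622}{\left(206945 + 2 \left(-133\right) \left(192 - 133\right)\right) \left(407 + 70084\right)} = - \frac{122622}{\left(206945 + 2 \left(-133\right) 59\right) 70491} = - \frac{122622}{\left(206945 - 15694\right) 70491} = - \frac{122622}{191251 \cdot 70491} = - \frac{122622}{13481474241} = \left(-122622\right) \frac{1}{13481474241} = - \frac{40874}{4493824747}$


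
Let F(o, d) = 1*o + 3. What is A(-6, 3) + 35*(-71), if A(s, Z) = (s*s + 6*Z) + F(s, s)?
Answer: -2434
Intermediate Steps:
F(o, d) = 3 + o (F(o, d) = o + 3 = 3 + o)
A(s, Z) = 3 + s + s² + 6*Z (A(s, Z) = (s*s + 6*Z) + (3 + s) = (s² + 6*Z) + (3 + s) = 3 + s + s² + 6*Z)
A(-6, 3) + 35*(-71) = (3 - 6 + (-6)² + 6*3) + 35*(-71) = (3 - 6 + 36 + 18) - 2485 = 51 - 2485 = -2434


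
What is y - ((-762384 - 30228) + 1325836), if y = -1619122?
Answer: -2152346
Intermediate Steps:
y - ((-762384 - 30228) + 1325836) = -1619122 - ((-762384 - 30228) + 1325836) = -1619122 - (-792612 + 1325836) = -1619122 - 1*533224 = -1619122 - 533224 = -2152346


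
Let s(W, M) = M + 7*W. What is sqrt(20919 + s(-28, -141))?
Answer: sqrt(20582) ≈ 143.46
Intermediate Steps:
sqrt(20919 + s(-28, -141)) = sqrt(20919 + (-141 + 7*(-28))) = sqrt(20919 + (-141 - 196)) = sqrt(20919 - 337) = sqrt(20582)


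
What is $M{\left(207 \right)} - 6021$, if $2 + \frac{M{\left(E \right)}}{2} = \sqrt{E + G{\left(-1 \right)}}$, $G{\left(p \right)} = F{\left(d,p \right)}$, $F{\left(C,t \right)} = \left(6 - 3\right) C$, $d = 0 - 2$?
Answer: $-6025 + 2 \sqrt{201} \approx -5996.6$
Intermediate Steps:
$d = -2$
$F{\left(C,t \right)} = 3 C$
$G{\left(p \right)} = -6$ ($G{\left(p \right)} = 3 \left(-2\right) = -6$)
$M{\left(E \right)} = -4 + 2 \sqrt{-6 + E}$ ($M{\left(E \right)} = -4 + 2 \sqrt{E - 6} = -4 + 2 \sqrt{-6 + E}$)
$M{\left(207 \right)} - 6021 = \left(-4 + 2 \sqrt{-6 + 207}\right) - 6021 = \left(-4 + 2 \sqrt{201}\right) - 6021 = -6025 + 2 \sqrt{201}$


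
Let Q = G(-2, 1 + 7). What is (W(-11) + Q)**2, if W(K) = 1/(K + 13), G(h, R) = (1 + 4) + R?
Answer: 729/4 ≈ 182.25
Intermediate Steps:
G(h, R) = 5 + R
W(K) = 1/(13 + K)
Q = 13 (Q = 5 + (1 + 7) = 5 + 8 = 13)
(W(-11) + Q)**2 = (1/(13 - 11) + 13)**2 = (1/2 + 13)**2 = (27/2)**2 = 729/4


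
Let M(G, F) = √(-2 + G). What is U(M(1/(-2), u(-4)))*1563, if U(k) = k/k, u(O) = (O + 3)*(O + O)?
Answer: 1563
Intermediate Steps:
u(O) = 2*O*(3 + O) (u(O) = (3 + O)*(2*O) = 2*O*(3 + O))
U(k) = 1
U(M(1/(-2), u(-4)))*1563 = 1*1563 = 1563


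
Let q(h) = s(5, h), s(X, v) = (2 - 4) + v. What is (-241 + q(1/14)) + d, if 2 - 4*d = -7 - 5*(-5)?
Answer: -3457/14 ≈ -246.93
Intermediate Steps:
d = -4 (d = ½ - (-7 - 5*(-5))/4 = ½ - (-7 + 25)/4 = ½ - ¼*18 = ½ - 9/2 = -4)
s(X, v) = -2 + v
q(h) = -2 + h
(-241 + q(1/14)) + d = (-241 + (-2 + 1/14)) - 4 = (-241 - 27/14) - 4 = -3401/14 - 4 = -3457/14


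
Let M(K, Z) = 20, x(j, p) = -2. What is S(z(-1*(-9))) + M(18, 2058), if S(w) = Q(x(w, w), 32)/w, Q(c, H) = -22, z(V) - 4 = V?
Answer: 238/13 ≈ 18.308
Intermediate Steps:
z(V) = 4 + V
S(w) = -22/w
S(z(-1*(-9))) + M(18, 2058) = -22/(4 - 1*(-9)) + 20 = -22/(4 + 9) + 20 = -22/13 + 20 = 238/13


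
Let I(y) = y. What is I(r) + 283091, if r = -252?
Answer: 282839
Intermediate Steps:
I(r) + 283091 = -252 + 283091 = 282839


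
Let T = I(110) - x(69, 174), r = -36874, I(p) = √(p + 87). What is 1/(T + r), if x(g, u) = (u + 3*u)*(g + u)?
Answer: -206002/42436823807 - √197/42436823807 ≈ -4.8546e-6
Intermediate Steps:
x(g, u) = 4*u*(g + u) (x(g, u) = (4*u)*(g + u) = 4*u*(g + u))
I(p) = √(87 + p)
T = -169128 + √197 (T = √(87 + 110) - 4*174*(69 + 174) = √197 - 4*174*243 = √197 - 1*169128 = √197 - 169128 = -169128 + √197 ≈ -1.6911e+5)
1/(T + r) = 1/((-169128 + √197) - 36874) = 1/(-206002 + √197)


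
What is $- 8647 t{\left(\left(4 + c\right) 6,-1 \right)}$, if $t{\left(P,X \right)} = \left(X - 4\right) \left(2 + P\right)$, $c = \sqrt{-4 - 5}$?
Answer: $1124110 + 778230 i \approx 1.1241 \cdot 10^{6} + 7.7823 \cdot 10^{5} i$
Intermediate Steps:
$c = 3 i$ ($c = \sqrt{-9} = 3 i \approx 3.0 i$)
$t{\left(P,X \right)} = \left(-4 + X\right) \left(2 + P\right)$
$- 8647 t{\left(\left(4 + c\right) 6,-1 \right)} = - 8647 \left(-8 - 4 \left(4 + 3 i\right) 6 + 2 \left(-1\right) + \left(4 + 3 i\right) 6 \left(-1\right)\right) = - 8647 \left(-8 - 4 \left(24 + 18 i\right) - 2 + \left(24 + 18 i\right) \left(-1\right)\right) = - 8647 \left(-8 - \left(96 + 72 i\right) - 2 - \left(24 + 18 i\right)\right) = - 8647 \left(-130 - 90 i\right) = 1124110 + 778230 i$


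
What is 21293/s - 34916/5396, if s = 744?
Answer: 22229881/1003656 ≈ 22.149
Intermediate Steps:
21293/s - 34916/5396 = 21293/744 - 34916/5396 = 21293*(1/744) - 34916*1/5396 = 21293/744 - 8729/1349 = 22229881/1003656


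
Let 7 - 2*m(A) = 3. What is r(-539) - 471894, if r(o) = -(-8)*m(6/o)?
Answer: -471878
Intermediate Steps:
m(A) = 2 (m(A) = 7/2 - ½*3 = 7/2 - 3/2 = 2)
r(o) = 16 (r(o) = -(-8)*2 = -1*(-16) = 16)
r(-539) - 471894 = 16 - 471894 = -471878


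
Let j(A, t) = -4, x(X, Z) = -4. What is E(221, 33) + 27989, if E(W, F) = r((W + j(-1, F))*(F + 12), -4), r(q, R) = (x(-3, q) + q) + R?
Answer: 37746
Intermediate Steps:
r(q, R) = -4 + R + q (r(q, R) = (-4 + q) + R = -4 + R + q)
E(W, F) = -8 + (-4 + W)*(12 + F) (E(W, F) = -4 - 4 + (W - 4)*(F + 12) = -4 - 4 + (-4 + W)*(12 + F) = -8 + (-4 + W)*(12 + F))
E(221, 33) + 27989 = (-56 - 4*33 + 12*221 + 33*221) + 27989 = (-56 - 132 + 2652 + 7293) + 27989 = 9757 + 27989 = 37746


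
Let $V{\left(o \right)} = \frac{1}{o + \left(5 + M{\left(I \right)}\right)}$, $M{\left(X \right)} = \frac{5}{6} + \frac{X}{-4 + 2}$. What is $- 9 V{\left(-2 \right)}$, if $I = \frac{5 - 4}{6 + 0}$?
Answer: $- \frac{12}{5} \approx -2.4$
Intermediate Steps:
$I = \frac{1}{6}$ ($I = 1 \cdot \frac{1}{6} = \frac{1}{6} \approx 0.16667$)
$M{\left(X \right)} = \frac{5}{6} - \frac{X}{2}$ ($M{\left(X \right)} = 5 \cdot \frac{1}{6} + \frac{X}{-2} = \frac{5}{6} + X \left(- \frac{1}{2}\right) = \frac{5}{6} - \frac{X}{2}$)
$V{\left(o \right)} = \frac{1}{\frac{23}{4} + o}$ ($V{\left(o \right)} = \frac{1}{o + \left(5 + \left(\frac{5}{6} - \frac{1}{12}\right)\right)} = \frac{1}{o + \left(5 + \frac{3}{4}\right)} = \frac{1}{o + \frac{23}{4}} = \frac{1}{\frac{23}{4} + o}$)
$- 9 V{\left(-2 \right)} = - 9 \frac{4}{23 + 4 \left(-2\right)} = - 9 \frac{4}{23 - 8} = - 9 \cdot \frac{4}{15} = - 9 \cdot 4 \cdot \frac{1}{15} = \left(-9\right) \frac{4}{15} = - \frac{12}{5}$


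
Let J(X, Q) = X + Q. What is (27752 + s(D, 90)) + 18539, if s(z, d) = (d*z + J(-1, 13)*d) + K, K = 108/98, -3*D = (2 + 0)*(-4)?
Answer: 2332993/49 ≈ 47612.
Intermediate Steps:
J(X, Q) = Q + X
D = 8/3 (D = -(2 + 0)*(-4)/3 = -2*(-4)/3 = -⅓*(-8) = 8/3 ≈ 2.6667)
K = 54/49 (K = 108*(1/98) = 54/49 ≈ 1.1020)
s(z, d) = 54/49 + 12*d + d*z (s(z, d) = (d*z + (13 - 1)*d) + 54/49 = (d*z + 12*d) + 54/49 = (12*d + d*z) + 54/49 = 54/49 + 12*d + d*z)
(27752 + s(D, 90)) + 18539 = (27752 + (54/49 + 12*90 + 90*(8/3))) + 18539 = (27752 + (54/49 + 1080 + 240)) + 18539 = (27752 + 64734/49) + 18539 = 1424582/49 + 18539 = 2332993/49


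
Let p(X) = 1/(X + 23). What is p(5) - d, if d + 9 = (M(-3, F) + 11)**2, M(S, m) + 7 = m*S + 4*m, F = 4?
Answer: -1539/28 ≈ -54.964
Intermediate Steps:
M(S, m) = -7 + 4*m + S*m (M(S, m) = -7 + (m*S + 4*m) = -7 + (S*m + 4*m) = -7 + (4*m + S*m) = -7 + 4*m + S*m)
p(X) = 1/(23 + X)
d = 55 (d = -9 + ((-7 + 4*4 - 3*4) + 11)**2 = -9 + ((-7 + 16 - 12) + 11)**2 = -9 + (-3 + 11)**2 = -9 + 8**2 = -9 + 64 = 55)
p(5) - d = 1/(23 + 5) - 1*55 = 1/28 - 55 = -1539/28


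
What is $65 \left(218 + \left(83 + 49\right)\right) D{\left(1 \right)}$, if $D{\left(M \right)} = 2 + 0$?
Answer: $45500$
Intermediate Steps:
$D{\left(M \right)} = 2$
$65 \left(218 + \left(83 + 49\right)\right) D{\left(1 \right)} = 65 \left(218 + \left(83 + 49\right)\right) 2 = 65 \left(218 + 132\right) 2 = 65 \cdot 350 \cdot 2 = 22750 \cdot 2 = 45500$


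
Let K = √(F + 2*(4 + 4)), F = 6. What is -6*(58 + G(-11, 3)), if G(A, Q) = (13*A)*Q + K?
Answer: 2226 - 6*√22 ≈ 2197.9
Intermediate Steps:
K = √22 (K = √(6 + 2*(4 + 4)) = √(6 + 2*8) = √(6 + 16) = √22 ≈ 4.6904)
G(A, Q) = √22 + 13*A*Q (G(A, Q) = (13*A)*Q + √22 = 13*A*Q + √22 = √22 + 13*A*Q)
-6*(58 + G(-11, 3)) = -6*(58 + (√22 + 13*(-11)*3)) = -6*(58 + (√22 - 429)) = -6*(58 + (-429 + √22)) = -6*(-371 + √22) = 2226 - 6*√22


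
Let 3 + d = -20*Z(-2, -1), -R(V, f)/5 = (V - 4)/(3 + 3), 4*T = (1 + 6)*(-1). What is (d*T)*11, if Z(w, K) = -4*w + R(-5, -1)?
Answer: 24101/4 ≈ 6025.3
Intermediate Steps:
T = -7/4 (T = ((1 + 6)*(-1))/4 = (7*(-1))/4 = (¼)*(-7) = -7/4 ≈ -1.7500)
R(V, f) = 10/3 - 5*V/6 (R(V, f) = -5*(V - 4)/(3 + 3) = -5*(-4 + V)/6 = -5*(-⅔ + V/6) = 10/3 - 5*V/6)
Z(w, K) = 15/2 - 4*w (Z(w, K) = -4*w + (10/3 - ⅚*(-5)) = -4*w + (10/3 + 25/6) = -4*w + 15/2 = 15/2 - 4*w)
d = -313 (d = -3 - 20*(15/2 - 4*(-2)) = -3 - 20*(15/2 + 8) = -3 - 20*31/2 = -3 - 310 = -313)
(d*T)*11 = -313*(-7/4)*11 = (2191/4)*11 = 24101/4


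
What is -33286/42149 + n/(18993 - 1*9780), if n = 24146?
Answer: 711065836/388318737 ≈ 1.8311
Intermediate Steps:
-33286/42149 + n/(18993 - 1*9780) = -33286/42149 + 24146/(18993 - 1*9780) = -33286*1/42149 + 24146/(18993 - 9780) = -33286/42149 + 24146/9213 = 711065836/388318737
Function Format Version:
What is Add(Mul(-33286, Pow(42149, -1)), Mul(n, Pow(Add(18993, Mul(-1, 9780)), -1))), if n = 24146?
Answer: Rational(711065836, 388318737) ≈ 1.8311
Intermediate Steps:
Add(Mul(-33286, Pow(42149, -1)), Mul(n, Pow(Add(18993, Mul(-1, 9780)), -1))) = Add(Mul(-33286, Pow(42149, -1)), Mul(24146, Pow(Add(18993, Mul(-1, 9780)), -1))) = Add(Mul(-33286, Rational(1, 42149)), Mul(24146, Pow(Add(18993, -9780), -1))) = Add(Rational(-33286, 42149), Mul(24146, Pow(9213, -1))) = Add(Rational(-33286, 42149), Mul(24146, Rational(1, 9213))) = Add(Rational(-33286, 42149), Rational(24146, 9213)) = Rational(711065836, 388318737)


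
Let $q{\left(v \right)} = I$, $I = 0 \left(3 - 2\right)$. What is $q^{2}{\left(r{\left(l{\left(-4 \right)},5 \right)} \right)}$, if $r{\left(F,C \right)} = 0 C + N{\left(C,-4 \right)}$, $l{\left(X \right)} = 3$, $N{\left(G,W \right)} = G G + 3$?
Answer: $0$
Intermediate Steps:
$N{\left(G,W \right)} = 3 + G^{2}$ ($N{\left(G,W \right)} = G^{2} + 3 = 3 + G^{2}$)
$I = 0$ ($I = 0 \cdot 1 = 0$)
$r{\left(F,C \right)} = 3 + C^{2}$ ($r{\left(F,C \right)} = 0 C + \left(3 + C^{2}\right) = 0 + \left(3 + C^{2}\right) = 3 + C^{2}$)
$q{\left(v \right)} = 0$
$q^{2}{\left(r{\left(l{\left(-4 \right)},5 \right)} \right)} = 0^{2} = 0$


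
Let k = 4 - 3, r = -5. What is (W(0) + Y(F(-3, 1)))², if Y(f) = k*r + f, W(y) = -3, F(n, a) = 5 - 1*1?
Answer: 16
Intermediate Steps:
F(n, a) = 4 (F(n, a) = 5 - 1 = 4)
k = 1
Y(f) = -5 + f (Y(f) = 1*(-5) + f = -5 + f)
(W(0) + Y(F(-3, 1)))² = (-3 + (-5 + 4))² = (-3 - 1)² = (-4)² = 16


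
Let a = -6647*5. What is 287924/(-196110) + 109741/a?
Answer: -621809233/130354317 ≈ -4.7701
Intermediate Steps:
a = -33235
287924/(-196110) + 109741/a = 287924/(-196110) + 109741/(-33235) = 287924*(-1/196110) + 109741*(-1/33235) = -143962/98055 - 109741/33235 = -621809233/130354317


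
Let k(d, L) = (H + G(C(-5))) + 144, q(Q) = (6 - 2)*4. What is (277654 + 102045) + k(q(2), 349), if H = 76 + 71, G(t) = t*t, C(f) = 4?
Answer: 380006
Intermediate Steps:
q(Q) = 16 (q(Q) = 4*4 = 16)
G(t) = t²
H = 147
k(d, L) = 307 (k(d, L) = (147 + 4²) + 144 = (147 + 16) + 144 = 163 + 144 = 307)
(277654 + 102045) + k(q(2), 349) = (277654 + 102045) + 307 = 379699 + 307 = 380006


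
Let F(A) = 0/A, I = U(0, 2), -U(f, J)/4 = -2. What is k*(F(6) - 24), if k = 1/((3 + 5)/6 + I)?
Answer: -18/7 ≈ -2.5714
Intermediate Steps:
U(f, J) = 8 (U(f, J) = -4*(-2) = 8)
I = 8
F(A) = 0
k = 3/28 (k = 1/((3 + 5)/6 + 8) = 1/((⅙)*8 + 8) = 1/(4/3 + 8) = 1/(28/3) = 3/28 ≈ 0.10714)
k*(F(6) - 24) = 3*(0 - 24)/28 = (3/28)*(-24) = -18/7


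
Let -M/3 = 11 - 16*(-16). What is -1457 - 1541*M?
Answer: 1232884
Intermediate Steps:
M = -801 (M = -3*(11 - 16*(-16)) = -3*(11 + 256) = -3*267 = -801)
-1457 - 1541*M = -1457 - 1541*(-801) = -1457 + 1234341 = 1232884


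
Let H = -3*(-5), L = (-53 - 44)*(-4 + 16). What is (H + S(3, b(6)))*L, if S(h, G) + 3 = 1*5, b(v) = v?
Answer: -19788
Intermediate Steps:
S(h, G) = 2 (S(h, G) = -3 + 1*5 = -3 + 5 = 2)
L = -1164 (L = -97*12 = -1164)
H = 15
(H + S(3, b(6)))*L = (15 + 2)*(-1164) = 17*(-1164) = -19788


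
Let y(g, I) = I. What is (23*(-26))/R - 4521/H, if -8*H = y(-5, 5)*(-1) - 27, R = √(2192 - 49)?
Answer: -4521/4 - 598*√2143/2143 ≈ -1143.2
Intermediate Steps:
R = √2143 ≈ 46.293
H = 4 (H = -(5*(-1) - 27)/8 = -(-5 - 27)/8 = -⅛*(-32) = 4)
(23*(-26))/R - 4521/H = (23*(-26))/(√2143) - 4521/4 = -598*√2143/2143 - 4521*¼ = -598*√2143/2143 - 4521/4 = -4521/4 - 598*√2143/2143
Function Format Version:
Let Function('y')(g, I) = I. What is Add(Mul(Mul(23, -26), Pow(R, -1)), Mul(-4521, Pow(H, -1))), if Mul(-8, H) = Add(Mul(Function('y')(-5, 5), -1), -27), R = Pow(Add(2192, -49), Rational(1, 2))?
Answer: Add(Rational(-4521, 4), Mul(Rational(-598, 2143), Pow(2143, Rational(1, 2)))) ≈ -1143.2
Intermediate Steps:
R = Pow(2143, Rational(1, 2)) ≈ 46.293
H = 4 (H = Mul(Rational(-1, 8), Add(Mul(5, -1), -27)) = Mul(Rational(-1, 8), Add(-5, -27)) = Mul(Rational(-1, 8), -32) = 4)
Add(Mul(Mul(23, -26), Pow(R, -1)), Mul(-4521, Pow(H, -1))) = Add(Mul(Mul(23, -26), Pow(Pow(2143, Rational(1, 2)), -1)), Mul(-4521, Pow(4, -1))) = Add(Mul(-598, Mul(Rational(1, 2143), Pow(2143, Rational(1, 2)))), Mul(-4521, Rational(1, 4))) = Add(Mul(Rational(-598, 2143), Pow(2143, Rational(1, 2))), Rational(-4521, 4)) = Add(Rational(-4521, 4), Mul(Rational(-598, 2143), Pow(2143, Rational(1, 2))))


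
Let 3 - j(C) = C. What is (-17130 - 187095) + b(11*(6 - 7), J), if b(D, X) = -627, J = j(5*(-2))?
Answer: -204852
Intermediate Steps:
j(C) = 3 - C
J = 13 (J = 3 - 5*(-2) = 3 - 1*(-10) = 3 + 10 = 13)
(-17130 - 187095) + b(11*(6 - 7), J) = (-17130 - 187095) - 627 = -204225 - 627 = -204852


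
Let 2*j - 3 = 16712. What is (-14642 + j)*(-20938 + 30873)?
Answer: -124873015/2 ≈ -6.2436e+7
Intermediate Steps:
j = 16715/2 (j = 3/2 + (½)*16712 = 3/2 + 8356 = 16715/2 ≈ 8357.5)
(-14642 + j)*(-20938 + 30873) = (-14642 + 16715/2)*(-20938 + 30873) = -12569/2*9935 = -124873015/2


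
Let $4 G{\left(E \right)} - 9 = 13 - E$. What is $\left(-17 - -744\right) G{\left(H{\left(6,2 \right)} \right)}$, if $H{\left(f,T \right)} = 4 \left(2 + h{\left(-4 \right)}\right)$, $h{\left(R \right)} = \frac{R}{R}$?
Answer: $\frac{3635}{2} \approx 1817.5$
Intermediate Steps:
$h{\left(R \right)} = 1$
$H{\left(f,T \right)} = 12$ ($H{\left(f,T \right)} = 4 \left(2 + 1\right) = 4 \cdot 3 = 12$)
$G{\left(E \right)} = \frac{11}{2} - \frac{E}{4}$ ($G{\left(E \right)} = \frac{9}{4} + \frac{13 - E}{4} = \frac{9}{4} - \left(- \frac{13}{4} + \frac{E}{4}\right) = \frac{11}{2} - \frac{E}{4}$)
$\left(-17 - -744\right) G{\left(H{\left(6,2 \right)} \right)} = \left(-17 - -744\right) \left(\frac{11}{2} - 3\right) = \left(-17 + 744\right) \left(\frac{11}{2} - 3\right) = 727 \cdot \frac{5}{2} = \frac{3635}{2}$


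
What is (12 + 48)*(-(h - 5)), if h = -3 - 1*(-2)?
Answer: 360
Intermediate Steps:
h = -1 (h = -3 + 2 = -1)
(12 + 48)*(-(h - 5)) = (12 + 48)*(-(-1 - 5)) = 60*(-1*(-6)) = 60*6 = 360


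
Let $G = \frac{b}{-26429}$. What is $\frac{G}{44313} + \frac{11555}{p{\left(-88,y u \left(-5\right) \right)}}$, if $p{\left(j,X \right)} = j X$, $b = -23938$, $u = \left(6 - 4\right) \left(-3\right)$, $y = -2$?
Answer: $\frac{902182982225}{412244193504} \approx 2.1885$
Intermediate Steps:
$u = -6$ ($u = 2 \left(-3\right) = -6$)
$G = \frac{23938}{26429}$ ($G = - \frac{23938}{-26429} = \left(-23938\right) \left(- \frac{1}{26429}\right) = \frac{23938}{26429} \approx 0.90575$)
$p{\left(j,X \right)} = X j$
$\frac{G}{44313} + \frac{11555}{p{\left(-88,y u \left(-5\right) \right)}} = \frac{23938}{26429 \cdot 44313} + \frac{11555}{\left(-2\right) \left(-6\right) \left(-5\right) \left(-88\right)} = \frac{23938}{26429} \cdot \frac{1}{44313} + \frac{11555}{12 \left(-5\right) \left(-88\right)} = \frac{23938}{1171148277} + \frac{11555}{\left(-60\right) \left(-88\right)} = \frac{23938}{1171148277} + \frac{11555}{5280} = \frac{23938}{1171148277} + 11555 \cdot \frac{1}{5280} = \frac{23938}{1171148277} + \frac{2311}{1056} = \frac{902182982225}{412244193504}$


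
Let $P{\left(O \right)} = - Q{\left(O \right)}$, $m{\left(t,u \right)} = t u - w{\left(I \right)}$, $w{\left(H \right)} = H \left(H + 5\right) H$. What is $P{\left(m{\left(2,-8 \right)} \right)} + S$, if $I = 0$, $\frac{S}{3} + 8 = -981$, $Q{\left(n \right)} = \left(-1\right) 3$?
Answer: $-2964$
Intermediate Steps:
$Q{\left(n \right)} = -3$
$S = -2967$ ($S = -24 + 3 \left(-981\right) = -24 - 2943 = -2967$)
$w{\left(H \right)} = H^{2} \left(5 + H\right)$ ($w{\left(H \right)} = H \left(5 + H\right) H = H^{2} \left(5 + H\right)$)
$m{\left(t,u \right)} = t u$ ($m{\left(t,u \right)} = t u - 0^{2} \left(5 + 0\right) = t u - 0 \cdot 5 = t u - 0 = t u + 0 = t u$)
$P{\left(O \right)} = 3$ ($P{\left(O \right)} = \left(-1\right) \left(-3\right) = 3$)
$P{\left(m{\left(2,-8 \right)} \right)} + S = 3 - 2967 = -2964$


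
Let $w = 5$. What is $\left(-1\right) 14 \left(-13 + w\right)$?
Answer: $112$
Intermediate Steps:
$\left(-1\right) 14 \left(-13 + w\right) = \left(-1\right) 14 \left(-13 + 5\right) = \left(-14\right) \left(-8\right) = 112$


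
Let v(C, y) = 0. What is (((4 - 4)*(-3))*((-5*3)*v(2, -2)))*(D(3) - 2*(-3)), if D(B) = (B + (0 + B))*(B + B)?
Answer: 0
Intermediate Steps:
D(B) = 4*B² (D(B) = (B + B)*(2*B) = (2*B)*(2*B) = 4*B²)
(((4 - 4)*(-3))*((-5*3)*v(2, -2)))*(D(3) - 2*(-3)) = (((4 - 4)*(-3))*(-5*3*0))*(4*3² - 2*(-3)) = ((0*(-3))*(-15*0))*(4*9 + 6) = (0*0)*(36 + 6) = 0*42 = 0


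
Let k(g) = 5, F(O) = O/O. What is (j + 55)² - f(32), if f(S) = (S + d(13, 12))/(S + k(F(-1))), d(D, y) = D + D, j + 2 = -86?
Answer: 40235/37 ≈ 1087.4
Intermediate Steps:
F(O) = 1
j = -88 (j = -2 - 86 = -88)
d(D, y) = 2*D
f(S) = (26 + S)/(5 + S) (f(S) = (S + 2*13)/(S + 5) = (S + 26)/(5 + S) = (26 + S)/(5 + S))
(j + 55)² - f(32) = (-88 + 55)² - (26 + 32)/(5 + 32) = (-33)² - 58/37 = 1089 - 58/37 = 40235/37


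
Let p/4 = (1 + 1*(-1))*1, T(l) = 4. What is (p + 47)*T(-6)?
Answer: 188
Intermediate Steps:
p = 0 (p = 4*((1 + 1*(-1))*1) = 4*((1 - 1)*1) = 4*(0*1) = 4*0 = 0)
(p + 47)*T(-6) = (0 + 47)*4 = 47*4 = 188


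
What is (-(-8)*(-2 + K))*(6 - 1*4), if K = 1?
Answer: -16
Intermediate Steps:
(-(-8)*(-2 + K))*(6 - 1*4) = (-(-8)*(-2 + 1))*(6 - 1*4) = (-(-8)*(-1))*(6 - 4) = -2*4*2 = -8*2 = -16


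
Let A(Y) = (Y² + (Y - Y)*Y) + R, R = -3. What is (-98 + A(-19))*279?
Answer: 72540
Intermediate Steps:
A(Y) = -3 + Y² (A(Y) = (Y² + (Y - Y)*Y) - 3 = (Y² + 0*Y) - 3 = (Y² + 0) - 3 = Y² - 3 = -3 + Y²)
(-98 + A(-19))*279 = (-98 + (-3 + (-19)²))*279 = (-98 + (-3 + 361))*279 = (-98 + 358)*279 = 260*279 = 72540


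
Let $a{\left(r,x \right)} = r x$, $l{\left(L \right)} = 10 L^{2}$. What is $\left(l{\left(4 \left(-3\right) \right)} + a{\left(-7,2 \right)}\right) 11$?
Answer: $15686$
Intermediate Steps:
$\left(l{\left(4 \left(-3\right) \right)} + a{\left(-7,2 \right)}\right) 11 = \left(10 \left(4 \left(-3\right)\right)^{2} - 14\right) 11 = \left(10 \left(-12\right)^{2} - 14\right) 11 = \left(10 \cdot 144 - 14\right) 11 = \left(1440 - 14\right) 11 = 1426 \cdot 11 = 15686$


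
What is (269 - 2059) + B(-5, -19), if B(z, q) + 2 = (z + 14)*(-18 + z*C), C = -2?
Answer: -1864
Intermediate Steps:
B(z, q) = -2 + (-18 - 2*z)*(14 + z) (B(z, q) = -2 + (z + 14)*(-18 + z*(-2)) = -2 + (14 + z)*(-18 - 2*z) = -2 + (-18 - 2*z)*(14 + z))
(269 - 2059) + B(-5, -19) = (269 - 2059) + (-254 - 46*(-5) - 2*(-5)²) = -1790 + (-254 + 230 - 2*25) = -1790 + (-254 + 230 - 50) = -1790 - 74 = -1864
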